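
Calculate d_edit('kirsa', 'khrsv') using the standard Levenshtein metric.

Let D[i][j] be the edit distance between the first i characters of 'kirsa' and the first j characters of 'khrsv', with D[i][0] = i, D[0][j] = j, and D[i][j] = D[i-1][j-1] if the characters match, else 1 + min(D[i-1][j], D[i][j-1], D[i-1][j-1]). Filling the table (rows: prefixes of 'kirsa', columns: prefixes of 'khrsv'):
     ε  k  h  r  s  v
  ε  0  1  2  3  4  5
  k  1  0  1  2  3  4
  i  2  1  1  2  3  4
  r  3  2  2  1  2  3
  s  4  3  3  2  1  2
  a  5  4  4  3  2  2
The bottom-right entry gives D[5][5] = 2, so no sequence of fewer than 2 edits works. Backtracking through the table gives one optimal edit sequence (2 edits):
  kirsa → khrsa (sub i→h @2)
  khrsa → khrsv (sub a→v @5)
Edit distance = 2.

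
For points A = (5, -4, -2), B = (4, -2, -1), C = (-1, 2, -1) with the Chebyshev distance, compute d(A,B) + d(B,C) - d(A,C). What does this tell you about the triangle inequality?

d(A,B) = max(1, 2, 1) = 2, d(B,C) = max(5, 4, 0) = 5, d(A,C) = max(6, 6, 1) = 6.
d(A,B) + d(B,C) - d(A,C) = 2 + 5 - 6 = 7 - 6 = 1. This is ≥ 0, so the triangle inequality holds for these points.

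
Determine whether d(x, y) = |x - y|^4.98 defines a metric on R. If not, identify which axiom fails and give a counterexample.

No. d(x,y) = |x-y|^4.98 fails the triangle inequality since p = 4.98 > 1. Counterexample: x = 0, y = 11, z = 13. d(x,z) = |0 - 13|^4.98 = 13^4.98 ≈ 352726.342, but d(x,y) + d(y,z) = 11^4.98 + 2^4.98 ≈ 153509.6113 + 31.5594 = 153541.1707. Since 352726.342 > 153541.1707, the triangle inequality is violated.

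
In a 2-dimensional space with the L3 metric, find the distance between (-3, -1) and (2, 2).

(Σ|x_i - y_i|^3)^(1/3) = (|-3 - 2|^3 + |-1 - 2|^3)^(1/3)
= (5^3 + 3^3)^(1/3) = (125 + 27)^(1/3) = (152)^(1/3) ≈ 5.3368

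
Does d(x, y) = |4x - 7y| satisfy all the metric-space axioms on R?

No. d fails symmetry: d(5, 3) = |4·5 - 7·3| = |-1| = 1, but d(3, 5) = |4·3 - 7·5| = |-23| = 23. Since 1 ≠ 23, d(x,y) ≠ d(y,x) in general.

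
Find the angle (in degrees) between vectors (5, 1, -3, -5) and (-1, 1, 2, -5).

With u = (5, 1, -3, -5), v = (-1, 1, 2, -5):
u·v = 5·(-1) + 1·1 + (-3)·2 + (-5)·(-5) = (-5) + 1 + (-6) + 25 = 15.
|u| = √(5² + 1² + (-3)² + (-5)²) = √60, |v| = √((-1)² + 1² + 2² + (-5)²) = √31, so |u||v| = √(60·31) = √1860.
cos θ = (u·v)/(|u||v|) = 15/√1860 ≈ 0.347804
θ = arccos(0.347804) ≈ 69.65°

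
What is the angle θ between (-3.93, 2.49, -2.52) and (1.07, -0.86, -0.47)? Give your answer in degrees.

With u = (-3.93, 2.49, -2.52), v = (1.07, -0.86, -0.47):
u·v = (-3.93)·1.07 + 2.49·(-0.86) + (-2.52)·(-0.47) = (-4.2051) + (-2.1414) + 1.1844 = -5.1621.
|u| = √((-3.93)² + 2.49² + (-2.52)²) = √(15.4449 + 6.2001 + 6.3504) = √27.9954, |v| = √(1.07² + (-0.86)² + (-0.47)²) = √(1.1449 + 0.7396 + 0.2209) = √2.1054.
cos θ = (u·v)/(|u||v|) = -5.1621/(√27.9954·√2.1054) ≈ -0.672382
θ = arccos(-0.672382) ≈ 132.25°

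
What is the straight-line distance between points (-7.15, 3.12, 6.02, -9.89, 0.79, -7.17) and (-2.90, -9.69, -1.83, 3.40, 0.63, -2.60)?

√(Σ(x_i - y_i)²) = √((-7.15 - (-2.9))² + (3.12 - (-9.69))² + (6.02 - (-1.83))² + (-9.89 - 3.4)² + (0.79 - 0.63)² + (-7.17 - (-2.6))²)
= √((-4.25)² + 12.81² + 7.85² + (-13.29)² + 0.16² + (-4.57)²) = √(18.0625 + 164.0961 + 61.6225 + 176.6241 + 0.0256 + 20.8849) = √441.3157 ≈ 21.0075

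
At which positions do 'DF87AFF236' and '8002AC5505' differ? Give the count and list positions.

Differing positions: 1, 2, 3, 4, 6, 7, 8, 9, 10. Hamming distance = 9.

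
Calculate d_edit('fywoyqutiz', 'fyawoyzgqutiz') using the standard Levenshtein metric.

Let D[i][j] be the edit distance between the first i characters of 'fywoyqutiz' and the first j characters of 'fyawoyzgqutiz', with D[i][0] = i, D[0][j] = j, and D[i][j] = D[i-1][j-1] if the characters match, else 1 + min(D[i-1][j], D[i][j-1], D[i-1][j-1]). Filling the table (rows: prefixes of 'fywoyqutiz', columns: prefixes of 'fyawoyzgqutiz'):
     ε  f  y  a  w  o  y  z  g  q  u  t  i  z
  ε  0  1  2  3  4  5  6  7  8  9 10 11 12 13
  f  1  0  1  2  3  4  5  6  7  8  9 10 11 12
  y  2  1  0  1  2  3  4  5  6  7  8  9 10 11
  w  3  2  1  1  1  2  3  4  5  6  7  8  9 10
  o  4  3  2  2  2  1  2  3  4  5  6  7  8  9
  y  5  4  3  3  3  2  1  2  3  4  5  6  7  8
  q  6  5  4  4  4  3  2  2  3  3  4  5  6  7
  u  7  6  5  5  5  4  3  3  3  4  3  4  5  6
  t  8  7  6  6  6  5  4  4  4  4  4  3  4  5
  i  9  8  7  7  7  6  5  5  5  5  5  4  3  4
  z 10  9  8  8  8  7  6  5  6  6  6  5  4  3
The bottom-right entry gives D[10][13] = 3, so no sequence of fewer than 3 edits works. Backtracking through the table gives one optimal edit sequence (3 edits):
  fywoyqutiz → fyawoyqutiz (ins a @3)
  fyawoyqutiz → fyawoyzqutiz (ins z @7)
  fyawoyzqutiz → fyawoyzgqutiz (ins g @8)
Edit distance = 3.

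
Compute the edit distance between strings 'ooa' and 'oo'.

Let D[i][j] be the edit distance between the first i characters of 'ooa' and the first j characters of 'oo', with D[i][0] = i, D[0][j] = j, and D[i][j] = D[i-1][j-1] if the characters match, else 1 + min(D[i-1][j], D[i][j-1], D[i-1][j-1]). Filling the table (rows: prefixes of 'ooa', columns: prefixes of 'oo'):
     ε  o  o
  ε  0  1  2
  o  1  0  1
  o  2  1  0
  a  3  2  1
The bottom-right entry gives D[3][2] = 1, so no sequence of fewer than 1 edit works. Backtracking through the table gives one optimal edit sequence (1 edit):
  ooa → oo (del a @3)
Edit distance = 1.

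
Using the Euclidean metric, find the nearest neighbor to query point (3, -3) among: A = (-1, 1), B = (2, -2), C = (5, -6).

Distances: d(A) ≈ 5.6569, d(B) ≈ 1.4142, d(C) ≈ 3.6056. Nearest: B = (2, -2) with distance 1.4142.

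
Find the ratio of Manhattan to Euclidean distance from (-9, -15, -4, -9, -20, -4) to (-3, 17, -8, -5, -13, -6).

L1 = |-9 - (-3)| + |-15 - 17| + |-4 - (-8)| + |-9 - (-5)| + |-20 - (-13)| + |-4 - (-6)| = 6 + 32 + 4 + 4 + 7 + 2 = 55
L2 = √(6² + 32² + 4² + 4² + 7² + 2²) = √1145 ≈ 33.8378
L1 ≥ L2 always (equality iff movement is along one axis); L1 > L2 here.
Ratio L1/L2 = 55/√1145 ≈ 1.6254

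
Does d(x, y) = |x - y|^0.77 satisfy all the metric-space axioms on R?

Yes. With 0 < p = 0.77 ≤ 1, d(x,y) = |x-y|^0.77 is a metric on R. Non-negativity and symmetry are immediate; |x-y|^0.77 = 0 ⟺ |x-y| = 0 ⟺ x = y. For the triangle inequality, the function t ↦ t^0.77 is subadditive on [0,∞) when p ≤ 1, so |x-z|^0.77 ≤ (|x-y| + |y-z|)^0.77 ≤ |x-y|^0.77 + |y-z|^0.77.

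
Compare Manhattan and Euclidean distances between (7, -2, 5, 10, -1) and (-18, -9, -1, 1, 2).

L1 = |7 - (-18)| + |-2 - (-9)| + |5 - (-1)| + |10 - 1| + |-1 - 2| = 25 + 7 + 6 + 9 + 3 = 50
L2 = √(25² + 7² + 6² + 9² + 3²) = √800 ≈ 28.2843
L1 ≥ L2 always (equality iff movement is along one axis); L1 > L2 here.
Ratio L1/L2 = 50/√800 ≈ 1.7678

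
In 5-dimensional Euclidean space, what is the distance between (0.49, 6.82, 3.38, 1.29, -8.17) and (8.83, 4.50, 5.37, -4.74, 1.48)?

√(Σ(x_i - y_i)²) = √((0.49 - 8.83)² + (6.82 - 4.5)² + (3.38 - 5.37)² + (1.29 - (-4.74))² + (-8.17 - 1.48)²)
= √((-8.34)² + 2.32² + (-1.99)² + 6.03² + (-9.65)²) = √(69.5556 + 5.3824 + 3.9601 + 36.3609 + 93.1225) = √208.3815 ≈ 14.4354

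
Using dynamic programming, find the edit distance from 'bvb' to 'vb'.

Let D[i][j] be the edit distance between the first i characters of 'bvb' and the first j characters of 'vb', with D[i][0] = i, D[0][j] = j, and D[i][j] = D[i-1][j-1] if the characters match, else 1 + min(D[i-1][j], D[i][j-1], D[i-1][j-1]). Filling the table (rows: prefixes of 'bvb', columns: prefixes of 'vb'):
     ε  v  b
  ε  0  1  2
  b  1  1  1
  v  2  1  2
  b  3  2  1
The bottom-right entry gives D[3][2] = 1, so no sequence of fewer than 1 edit works. Backtracking through the table gives one optimal edit sequence (1 edit):
  bvb → vb (del b @1)
Edit distance = 1.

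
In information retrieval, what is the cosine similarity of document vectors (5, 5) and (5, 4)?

With u = (5, 5), v = (5, 4):
u·v = 5·5 + 5·4 = 25 + 20 = 45.
|u| = √(5² + 5²) = √50, |v| = √(5² + 4²) = √41, so |u||v| = √(50·41) = √2050.
cos θ = (u·v)/(|u||v|) = 45/√2050 ≈ 0.9939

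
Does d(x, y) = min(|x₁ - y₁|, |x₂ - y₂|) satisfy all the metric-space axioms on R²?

No. d fails identity of indiscernibles: take x = (4, 0) and y = (4, 2). Then d(x,y) = min(|4 - 4|, |0 - 2|) = min(0, 2) = 0, yet x ≠ y.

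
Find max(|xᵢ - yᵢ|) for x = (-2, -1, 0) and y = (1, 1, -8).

max(|x_i - y_i|) = max(|-2 - 1|, |-1 - 1|, |0 - (-8)|) = max(3, 2, 8) = 8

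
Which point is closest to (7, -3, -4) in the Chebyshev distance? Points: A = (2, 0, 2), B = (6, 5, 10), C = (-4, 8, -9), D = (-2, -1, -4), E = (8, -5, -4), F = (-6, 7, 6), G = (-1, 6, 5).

Distances: d(A) = 6, d(B) = 14, d(C) = 11, d(D) = 9, d(E) = 2, d(F) = 13, d(G) = 9. Nearest: E = (8, -5, -4) with distance 2.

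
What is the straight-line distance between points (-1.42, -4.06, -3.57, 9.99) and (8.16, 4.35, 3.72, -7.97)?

√(Σ(x_i - y_i)²) = √((-1.42 - 8.16)² + (-4.06 - 4.35)² + (-3.57 - 3.72)² + (9.99 - (-7.97))²)
= √((-9.58)² + (-8.41)² + (-7.29)² + 17.96²) = √(91.7764 + 70.7281 + 53.1441 + 322.5616) = √538.2102 ≈ 23.1994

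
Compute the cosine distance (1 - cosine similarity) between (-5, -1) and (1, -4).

With u = (-5, -1), v = (1, -4):
u·v = (-5)·1 + (-1)·(-4) = (-5) + 4 = -1.
|u| = √((-5)² + (-1)²) = √26, |v| = √(1² + (-4)²) = √17, so |u||v| = √(26·17) = √442.
cos θ = (u·v)/(|u||v|) = -1/√442 ≈ -0.0476
Cosine distance = 1 - cos θ ≈ 1 - (-0.0476) = 1.0476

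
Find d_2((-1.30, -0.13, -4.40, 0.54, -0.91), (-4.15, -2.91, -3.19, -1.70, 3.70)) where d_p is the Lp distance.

(Σ|x_i - y_i|^2)^(1/2) = (|-1.3 - (-4.15)|^2 + |-0.13 - (-2.91)|^2 + |-4.4 - (-3.19)|^2 + |0.54 - (-1.7)|^2 + |-0.91 - 3.7|^2)^(1/2)
= (2.85^2 + 2.78^2 + 1.21^2 + 2.24^2 + 4.61^2)^(1/2) = (8.1225 + 7.7284 + 1.4641 + 5.0176 + 21.2521)^(1/2) = (43.5847)^(1/2) ≈ 6.6019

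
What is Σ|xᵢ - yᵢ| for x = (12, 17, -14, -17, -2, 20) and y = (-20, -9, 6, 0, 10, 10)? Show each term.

Σ|x_i - y_i| = |12 - (-20)| + |17 - (-9)| + |-14 - 6| + |-17 - 0| + |-2 - 10| + |20 - 10| = 32 + 26 + 20 + 17 + 12 + 10 = 117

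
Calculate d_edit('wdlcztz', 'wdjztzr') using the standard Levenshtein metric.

Let D[i][j] be the edit distance between the first i characters of 'wdlcztz' and the first j characters of 'wdjztzr', with D[i][0] = i, D[0][j] = j, and D[i][j] = D[i-1][j-1] if the characters match, else 1 + min(D[i-1][j], D[i][j-1], D[i-1][j-1]). Filling the table (rows: prefixes of 'wdlcztz', columns: prefixes of 'wdjztzr'):
     ε  w  d  j  z  t  z  r
  ε  0  1  2  3  4  5  6  7
  w  1  0  1  2  3  4  5  6
  d  2  1  0  1  2  3  4  5
  l  3  2  1  1  2  3  4  5
  c  4  3  2  2  2  3  4  5
  z  5  4  3  3  2  3  3  4
  t  6  5  4  4  3  2  3  4
  z  7  6  5  5  4  3  2  3
The bottom-right entry gives D[7][7] = 3, so no sequence of fewer than 3 edits works. Backtracking through the table gives one optimal edit sequence (3 edits):
  wdlcztz → wdcztz (del l @3)
  wdcztz → wdjztz (sub c→j @3)
  wdjztz → wdjztzr (ins r @7)
Edit distance = 3.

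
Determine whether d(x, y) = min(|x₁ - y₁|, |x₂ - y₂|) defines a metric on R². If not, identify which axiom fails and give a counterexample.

No. d fails identity of indiscernibles: take x = (5, 0) and y = (5, 1). Then d(x,y) = min(|5 - 5|, |0 - 1|) = min(0, 1) = 0, yet x ≠ y.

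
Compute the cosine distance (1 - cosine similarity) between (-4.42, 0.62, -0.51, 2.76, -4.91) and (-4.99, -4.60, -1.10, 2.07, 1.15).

With u = (-4.42, 0.62, -0.51, 2.76, -4.91), v = (-4.99, -4.60, -1.10, 2.07, 1.15):
u·v = (-4.42)·(-4.99) + 0.62·(-4.6) + (-0.51)·(-1.1) + 2.76·2.07 + (-4.91)·1.15 = 22.0558 + (-2.852) + 0.561 + 5.7132 + (-5.6465) = 19.8315.
|u| = √((-4.42)² + 0.62² + (-0.51)² + 2.76² + (-4.91)²) = √(19.5364 + 0.3844 + 0.2601 + 7.6176 + 24.1081) = √51.9066, |v| = √((-4.99)² + (-4.6)² + (-1.1)² + 2.07² + 1.15²) = √(24.9001 + 21.16 + 1.21 + 4.2849 + 1.3225) = √52.8775.
cos θ = (u·v)/(|u||v|) = 19.8315/(√51.9066·√52.8775) ≈ 0.3785
Cosine distance = 1 - cos θ ≈ 1 - 0.3785 = 0.6215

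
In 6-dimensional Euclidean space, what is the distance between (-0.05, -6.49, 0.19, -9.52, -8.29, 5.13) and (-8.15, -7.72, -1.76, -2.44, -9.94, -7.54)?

√(Σ(x_i - y_i)²) = √((-0.05 - (-8.15))² + (-6.49 - (-7.72))² + (0.19 - (-1.76))² + (-9.52 - (-2.44))² + (-8.29 - (-9.94))² + (5.13 - (-7.54))²)
= √(8.1² + 1.23² + 1.95² + (-7.08)² + 1.65² + 12.67²) = √(65.61 + 1.5129 + 3.8025 + 50.1264 + 2.7225 + 160.5289) = √284.3032 ≈ 16.8613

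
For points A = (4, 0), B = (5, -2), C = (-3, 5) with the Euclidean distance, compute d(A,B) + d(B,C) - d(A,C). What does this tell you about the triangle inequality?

d(A,B) = √(1² + 2²) = √5 ≈ 2.2361, d(B,C) = √(8² + 7²) = √113 ≈ 10.6301, d(A,C) = √(7² + 5²) = √74 ≈ 8.6023.
d(A,B) + d(B,C) - d(A,C) = 2.2361 + 10.6301 - 8.6023 = 12.8662 - 8.6023 = 4.2639 (to 4 decimal places). This is ≥ 0, so the triangle inequality holds for these points.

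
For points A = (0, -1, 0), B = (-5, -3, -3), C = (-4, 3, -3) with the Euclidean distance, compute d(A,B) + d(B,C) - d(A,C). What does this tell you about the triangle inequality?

d(A,B) = √(5² + 2² + 3²) = √38 ≈ 6.1644, d(B,C) = √(1² + 6² + 0²) = √37 ≈ 6.0828, d(A,C) = √(4² + 4² + 3²) = √41 ≈ 6.4031.
d(A,B) + d(B,C) - d(A,C) = 6.1644 + 6.0828 - 6.4031 = 12.2472 - 6.4031 = 5.8441 (to 4 decimal places). This is ≥ 0, so the triangle inequality holds for these points.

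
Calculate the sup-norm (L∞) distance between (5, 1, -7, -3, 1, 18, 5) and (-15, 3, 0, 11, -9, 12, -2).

max(|x_i - y_i|) = max(|5 - (-15)|, |1 - 3|, |-7 - 0|, |-3 - 11|, |1 - (-9)|, |18 - 12|, |5 - (-2)|) = max(20, 2, 7, 14, 10, 6, 7) = 20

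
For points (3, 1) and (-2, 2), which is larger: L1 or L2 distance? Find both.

L1 = |3 - (-2)| + |1 - 2| = 5 + 1 = 6
L2 = √(5² + 1²) = √26 ≈ 5.099
L1 ≥ L2 always (equality iff movement is along one axis); L1 > L2 here.
Ratio L1/L2 = 6/√26 ≈ 1.1767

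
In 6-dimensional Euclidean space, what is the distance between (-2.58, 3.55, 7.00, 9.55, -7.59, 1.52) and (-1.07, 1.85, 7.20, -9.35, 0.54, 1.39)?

√(Σ(x_i - y_i)²) = √((-2.58 - (-1.07))² + (3.55 - 1.85)² + (7 - 7.2)² + (9.55 - (-9.35))² + (-7.59 - 0.54)² + (1.52 - 1.39)²)
= √((-1.51)² + 1.7² + (-0.2)² + 18.9² + (-8.13)² + 0.13²) = √(2.2801 + 2.89 + 0.04 + 357.21 + 66.0969 + 0.0169) = √428.5339 ≈ 20.7011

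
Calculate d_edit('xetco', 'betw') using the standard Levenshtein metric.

Let D[i][j] be the edit distance between the first i characters of 'xetco' and the first j characters of 'betw', with D[i][0] = i, D[0][j] = j, and D[i][j] = D[i-1][j-1] if the characters match, else 1 + min(D[i-1][j], D[i][j-1], D[i-1][j-1]). Filling the table (rows: prefixes of 'xetco', columns: prefixes of 'betw'):
     ε  b  e  t  w
  ε  0  1  2  3  4
  x  1  1  2  3  4
  e  2  2  1  2  3
  t  3  3  2  1  2
  c  4  4  3  2  2
  o  5  5  4  3  3
The bottom-right entry gives D[5][4] = 3, so no sequence of fewer than 3 edits works. Backtracking through the table gives one optimal edit sequence (3 edits):
  xetco → betco (sub x→b @1)
  betco → beto (del c @4)
  beto → betw (sub o→w @4)
Edit distance = 3.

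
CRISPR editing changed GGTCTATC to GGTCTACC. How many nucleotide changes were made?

Differing positions: 7. Hamming distance = 1.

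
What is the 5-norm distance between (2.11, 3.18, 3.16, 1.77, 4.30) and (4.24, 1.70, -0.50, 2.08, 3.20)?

(Σ|x_i - y_i|^5)^(1/5) = (|2.11 - 4.24|^5 + |3.18 - 1.7|^5 + |3.16 - (-0.5)|^5 + |1.77 - 2.08|^5 + |4.3 - 3.2|^5)^(1/5)
= (2.13^5 + 1.48^5 + 3.66^5 + 0.31^5 + 1.1^5)^(1/5) ≈ (43.8428 + 7.1008 + 656.7581 + 0.0029 + 1.6105)^(1/5) = (709.3151)^(1/5) ≈ 3.7168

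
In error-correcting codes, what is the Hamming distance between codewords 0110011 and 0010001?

Differing positions: 2, 6. Hamming distance = 2.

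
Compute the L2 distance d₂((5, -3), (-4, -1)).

√(Σ(x_i - y_i)²) = √((5 - (-4))² + (-3 - (-1))²)
= √(9² + (-2)²) = √(81 + 4) = √85 ≈ 9.2195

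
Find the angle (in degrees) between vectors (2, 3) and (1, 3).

With u = (2, 3), v = (1, 3):
u·v = 2·1 + 3·3 = 2 + 9 = 11.
|u| = √(2² + 3²) = √13, |v| = √(1² + 3²) = √10, so |u||v| = √(13·10) = √130.
cos θ = (u·v)/(|u||v|) = 11/√130 ≈ 0.964764
θ = arccos(0.964764) ≈ 15.26°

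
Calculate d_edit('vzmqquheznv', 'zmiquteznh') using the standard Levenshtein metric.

Let D[i][j] be the edit distance between the first i characters of 'vzmqquheznv' and the first j characters of 'zmiquteznh', with D[i][0] = i, D[0][j] = j, and D[i][j] = D[i-1][j-1] if the characters match, else 1 + min(D[i-1][j], D[i][j-1], D[i-1][j-1]). Filling the table (rows: prefixes of 'vzmqquheznv', columns: prefixes of 'zmiquteznh'):
     ε  z  m  i  q  u  t  e  z  n  h
  ε  0  1  2  3  4  5  6  7  8  9 10
  v  1  1  2  3  4  5  6  7  8  9 10
  z  2  1  2  3  4  5  6  7  7  8  9
  m  3  2  1  2  3  4  5  6  7  8  9
  q  4  3  2  2  2  3  4  5  6  7  8
  q  5  4  3  3  2  3  4  5  6  7  8
  u  6  5  4  4  3  2  3  4  5  6  7
  h  7  6  5  5  4  3  3  4  5  6  6
  e  8  7  6  6  5  4  4  3  4  5  6
  z  9  8  7  7  6  5  5  4  3  4  5
  n 10  9  8  8  7  6  6  5  4  3  4
  v 11 10  9  9  8  7  7  6  5  4  4
The bottom-right entry gives D[11][10] = 4, so no sequence of fewer than 4 edits works. Backtracking through the table gives one optimal edit sequence (4 edits):
  vzmqquheznv → zmqquheznv (del v @1)
  zmqquheznv → zmiquheznv (sub q→i @3)
  zmiquheznv → zmiquteznv (sub h→t @6)
  zmiquteznv → zmiquteznh (sub v→h @10)
Edit distance = 4.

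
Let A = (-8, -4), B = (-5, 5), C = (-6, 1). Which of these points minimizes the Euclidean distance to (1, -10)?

Distances: d(A) ≈ 10.8167, d(B) ≈ 16.1555, d(C) ≈ 13.0384. Nearest: A = (-8, -4) with distance 10.8167.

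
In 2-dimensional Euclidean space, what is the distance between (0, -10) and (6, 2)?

√(Σ(x_i - y_i)²) = √((0 - 6)² + (-10 - 2)²)
= √((-6)² + (-12)²) = √(36 + 144) = √180 ≈ 13.4164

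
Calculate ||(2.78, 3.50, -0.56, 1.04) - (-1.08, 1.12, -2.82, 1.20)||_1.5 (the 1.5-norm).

(Σ|x_i - y_i|^1.5)^(1/1.5) = (|2.78 - (-1.08)|^1.5 + |3.5 - 1.12|^1.5 + |-0.56 - (-2.82)|^1.5 + |1.04 - 1.2|^1.5)^(1/1.5)
= (3.86^1.5 + 2.38^1.5 + 2.26^1.5 + 0.16^1.5)^(1/1.5) ≈ (7.5837 + 3.6717 + 3.3975 + 0.064)^(1/1.5) = (14.7169)^(1/1.5) ≈ 6.0054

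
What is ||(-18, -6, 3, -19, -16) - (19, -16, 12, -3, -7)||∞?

max(|x_i - y_i|) = max(|-18 - 19|, |-6 - (-16)|, |3 - 12|, |-19 - (-3)|, |-16 - (-7)|) = max(37, 10, 9, 16, 9) = 37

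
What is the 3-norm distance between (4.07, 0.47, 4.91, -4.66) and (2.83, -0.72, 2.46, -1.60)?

(Σ|x_i - y_i|^3)^(1/3) = (|4.07 - 2.83|^3 + |0.47 - (-0.72)|^3 + |4.91 - 2.46|^3 + |-4.66 - (-1.6)|^3)^(1/3)
= (1.24^3 + 1.19^3 + 2.45^3 + 3.06^3)^(1/3) ≈ (1.9066 + 1.6852 + 14.7061 + 28.6526)^(1/3) = (46.9505)^(1/3) ≈ 3.6076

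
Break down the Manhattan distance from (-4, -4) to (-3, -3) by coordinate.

Σ|x_i - y_i| = |-4 - (-3)| + |-4 - (-3)| = 1 + 1 = 2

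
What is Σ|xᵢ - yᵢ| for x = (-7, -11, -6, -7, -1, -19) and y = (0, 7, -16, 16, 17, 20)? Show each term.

Σ|x_i - y_i| = |-7 - 0| + |-11 - 7| + |-6 - (-16)| + |-7 - 16| + |-1 - 17| + |-19 - 20| = 7 + 18 + 10 + 23 + 18 + 39 = 115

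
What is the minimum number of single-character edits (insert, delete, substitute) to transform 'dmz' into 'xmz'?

Let D[i][j] be the edit distance between the first i characters of 'dmz' and the first j characters of 'xmz', with D[i][0] = i, D[0][j] = j, and D[i][j] = D[i-1][j-1] if the characters match, else 1 + min(D[i-1][j], D[i][j-1], D[i-1][j-1]). Filling the table (rows: prefixes of 'dmz', columns: prefixes of 'xmz'):
     ε  x  m  z
  ε  0  1  2  3
  d  1  1  2  3
  m  2  2  1  2
  z  3  3  2  1
The bottom-right entry gives D[3][3] = 1, so no sequence of fewer than 1 edit works. Backtracking through the table gives one optimal edit sequence (1 edit):
  dmz → xmz (sub d→x @1)
Edit distance = 1.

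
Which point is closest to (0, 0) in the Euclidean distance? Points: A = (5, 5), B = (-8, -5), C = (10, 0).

Distances: d(A) ≈ 7.0711, d(B) ≈ 9.434, d(C) = 10. Nearest: A = (5, 5) with distance 7.0711.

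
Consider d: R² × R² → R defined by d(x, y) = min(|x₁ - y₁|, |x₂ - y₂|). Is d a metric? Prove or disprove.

No. d fails identity of indiscernibles: take x = (-4, 0) and y = (-4, 9). Then d(x,y) = min(|-4 - (-4)|, |0 - 9|) = min(0, 9) = 0, yet x ≠ y.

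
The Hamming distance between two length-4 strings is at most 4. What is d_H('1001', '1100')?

Differing positions: 2, 4. Hamming distance = 2. The maximum possible Hamming distance for length-4 strings is 4, so d_H/4 = 2/4 = 0.5.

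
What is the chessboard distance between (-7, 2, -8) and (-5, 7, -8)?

max(|x_i - y_i|) = max(|-7 - (-5)|, |2 - 7|, |-8 - (-8)|) = max(2, 5, 0) = 5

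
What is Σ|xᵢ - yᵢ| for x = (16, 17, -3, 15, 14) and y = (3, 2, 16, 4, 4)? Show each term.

Σ|x_i - y_i| = |16 - 3| + |17 - 2| + |-3 - 16| + |15 - 4| + |14 - 4| = 13 + 15 + 19 + 11 + 10 = 68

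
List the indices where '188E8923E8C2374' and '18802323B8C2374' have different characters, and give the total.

Differing positions: 4, 5, 6, 9. Hamming distance = 4.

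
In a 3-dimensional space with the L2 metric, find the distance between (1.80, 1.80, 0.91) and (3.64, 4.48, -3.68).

(Σ|x_i - y_i|^2)^(1/2) = (|1.8 - 3.64|^2 + |1.8 - 4.48|^2 + |0.91 - (-3.68)|^2)^(1/2)
= (1.84^2 + 2.68^2 + 4.59^2)^(1/2) = (3.3856 + 7.1824 + 21.0681)^(1/2) = (31.6361)^(1/2) ≈ 5.6246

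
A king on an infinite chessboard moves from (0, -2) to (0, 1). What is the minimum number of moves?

max(|x_i - y_i|) = max(|0 - 0|, |-2 - 1|) = max(0, 3) = 3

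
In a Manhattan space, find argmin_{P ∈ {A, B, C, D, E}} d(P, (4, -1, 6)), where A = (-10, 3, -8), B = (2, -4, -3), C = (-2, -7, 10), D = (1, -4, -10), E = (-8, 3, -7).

Distances: d(A) = 32, d(B) = 14, d(C) = 16, d(D) = 22, d(E) = 29. Nearest: B = (2, -4, -3) with distance 14.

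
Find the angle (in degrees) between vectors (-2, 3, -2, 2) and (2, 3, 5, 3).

With u = (-2, 3, -2, 2), v = (2, 3, 5, 3):
u·v = (-2)·2 + 3·3 + (-2)·5 + 2·3 = (-4) + 9 + (-10) + 6 = 1.
|u| = √((-2)² + 3² + (-2)² + 2²) = √21, |v| = √(2² + 3² + 5² + 3²) = √47, so |u||v| = √(21·47) = √987.
cos θ = (u·v)/(|u||v|) = 1/√987 ≈ 0.03183
θ = arccos(0.03183) ≈ 88.18°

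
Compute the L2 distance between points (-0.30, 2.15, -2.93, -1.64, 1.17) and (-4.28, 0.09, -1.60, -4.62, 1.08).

(Σ|x_i - y_i|^2)^(1/2) = (|-0.3 - (-4.28)|^2 + |2.15 - 0.09|^2 + |-2.93 - (-1.6)|^2 + |-1.64 - (-4.62)|^2 + |1.17 - 1.08|^2)^(1/2)
= (3.98^2 + 2.06^2 + 1.33^2 + 2.98^2 + 0.09^2)^(1/2) = (15.8404 + 4.2436 + 1.7689 + 8.8804 + 0.0081)^(1/2) = (30.7414)^(1/2) ≈ 5.5445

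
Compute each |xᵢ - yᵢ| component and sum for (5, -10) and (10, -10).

Σ|x_i - y_i| = |5 - 10| + |-10 - (-10)| = 5 + 0 = 5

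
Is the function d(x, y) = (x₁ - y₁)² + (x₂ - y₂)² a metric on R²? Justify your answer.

No. The squared Euclidean distance fails the triangle inequality. Counterexample: x = (0, 0), y = (2, 5), z = (4, 10). d(x,z) = 4² + 10² = 116, but d(x,y) + d(y,z) = (2² + 5²) + (2² + 5²) = 29 + 29 = 58. Since 116 > 58, the triangle inequality is violated. (Note: √d, the ordinary Euclidean distance, IS a metric.)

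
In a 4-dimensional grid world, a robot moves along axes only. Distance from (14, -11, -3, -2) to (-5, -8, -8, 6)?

Σ|x_i - y_i| = |14 - (-5)| + |-11 - (-8)| + |-3 - (-8)| + |-2 - 6| = 19 + 3 + 5 + 8 = 35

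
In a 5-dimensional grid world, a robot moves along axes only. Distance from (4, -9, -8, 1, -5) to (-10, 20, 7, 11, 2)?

Σ|x_i - y_i| = |4 - (-10)| + |-9 - 20| + |-8 - 7| + |1 - 11| + |-5 - 2| = 14 + 29 + 15 + 10 + 7 = 75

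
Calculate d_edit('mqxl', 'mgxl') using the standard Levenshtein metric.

Let D[i][j] be the edit distance between the first i characters of 'mqxl' and the first j characters of 'mgxl', with D[i][0] = i, D[0][j] = j, and D[i][j] = D[i-1][j-1] if the characters match, else 1 + min(D[i-1][j], D[i][j-1], D[i-1][j-1]). Filling the table (rows: prefixes of 'mqxl', columns: prefixes of 'mgxl'):
     ε  m  g  x  l
  ε  0  1  2  3  4
  m  1  0  1  2  3
  q  2  1  1  2  3
  x  3  2  2  1  2
  l  4  3  3  2  1
The bottom-right entry gives D[4][4] = 1, so no sequence of fewer than 1 edit works. Backtracking through the table gives one optimal edit sequence (1 edit):
  mqxl → mgxl (sub q→g @2)
Edit distance = 1.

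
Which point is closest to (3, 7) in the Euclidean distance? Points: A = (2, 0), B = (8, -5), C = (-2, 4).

Distances: d(A) ≈ 7.0711, d(B) = 13, d(C) ≈ 5.831. Nearest: C = (-2, 4) with distance 5.831.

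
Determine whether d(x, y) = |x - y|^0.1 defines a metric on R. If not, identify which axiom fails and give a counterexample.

Yes. With 0 < p = 0.1 ≤ 1, d(x,y) = |x-y|^0.1 is a metric on R. Non-negativity and symmetry are immediate; |x-y|^0.1 = 0 ⟺ |x-y| = 0 ⟺ x = y. For the triangle inequality, the function t ↦ t^0.1 is subadditive on [0,∞) when p ≤ 1, so |x-z|^0.1 ≤ (|x-y| + |y-z|)^0.1 ≤ |x-y|^0.1 + |y-z|^0.1.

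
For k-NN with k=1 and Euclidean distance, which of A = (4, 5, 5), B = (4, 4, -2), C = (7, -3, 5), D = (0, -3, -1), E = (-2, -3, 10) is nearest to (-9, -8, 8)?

Distances: d(A) ≈ 18.6279, d(B) ≈ 20.3224, d(C) ≈ 17.0294, d(D) ≈ 13.6748, d(E) ≈ 8.8318. Nearest: E = (-2, -3, 10) with distance 8.8318.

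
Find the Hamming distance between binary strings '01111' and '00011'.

Differing positions: 2, 3. Hamming distance = 2.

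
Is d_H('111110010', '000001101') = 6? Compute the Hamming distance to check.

Differing positions: 1, 2, 3, 4, 5, 6, 7, 8, 9. Hamming distance = 9, so the claim that d_H = 6 is false.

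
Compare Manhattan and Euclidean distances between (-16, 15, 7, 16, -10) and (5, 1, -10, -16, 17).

L1 = |-16 - 5| + |15 - 1| + |7 - (-10)| + |16 - (-16)| + |-10 - 17| = 21 + 14 + 17 + 32 + 27 = 111
L2 = √(21² + 14² + 17² + 32² + 27²) = √2679 ≈ 51.7591
L1 ≥ L2 always (equality iff movement is along one axis); L1 > L2 here.
Ratio L1/L2 = 111/√2679 ≈ 2.1446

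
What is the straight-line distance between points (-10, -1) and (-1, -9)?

√(Σ(x_i - y_i)²) = √((-10 - (-1))² + (-1 - (-9))²)
= √((-9)² + 8²) = √(81 + 64) = √145 ≈ 12.0416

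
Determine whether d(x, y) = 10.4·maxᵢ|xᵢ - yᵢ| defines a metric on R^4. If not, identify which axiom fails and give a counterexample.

Yes. The L∞ (Chebyshev) norm induces a metric on R^4, and multiplying a metric by a positive constant 10.4 > 0 preserves all four axioms: non-negativity (10.4·||x-y|| ≥ 0), identity (10.4·||x-y|| = 0 ⟺ ||x-y|| = 0 ⟺ x = y), symmetry (||x-y|| = ||y-x||), and the triangle inequality (10.4·||x-z|| ≤ 10.4·||x-y|| + 10.4·||y-z||). So d is a metric.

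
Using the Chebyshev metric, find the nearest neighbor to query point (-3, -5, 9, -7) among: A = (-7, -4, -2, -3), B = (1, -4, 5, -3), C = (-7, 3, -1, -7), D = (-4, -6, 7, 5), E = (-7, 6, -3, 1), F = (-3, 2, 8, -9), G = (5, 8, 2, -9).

Distances: d(A) = 11, d(B) = 4, d(C) = 10, d(D) = 12, d(E) = 12, d(F) = 7, d(G) = 13. Nearest: B = (1, -4, 5, -3) with distance 4.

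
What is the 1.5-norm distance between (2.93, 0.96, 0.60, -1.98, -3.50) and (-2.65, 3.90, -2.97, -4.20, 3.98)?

(Σ|x_i - y_i|^1.5)^(1/1.5) = (|2.93 - (-2.65)|^1.5 + |0.96 - 3.9|^1.5 + |0.6 - (-2.97)|^1.5 + |-1.98 - (-4.2)|^1.5 + |-3.5 - 3.98|^1.5)^(1/1.5)
= (5.58^1.5 + 2.94^1.5 + 3.57^1.5 + 2.22^1.5 + 7.48^1.5)^(1/1.5) ≈ (13.1811 + 5.041 + 6.7453 + 3.3077 + 20.4575)^(1/1.5) = (48.7326)^(1/1.5) ≈ 13.3418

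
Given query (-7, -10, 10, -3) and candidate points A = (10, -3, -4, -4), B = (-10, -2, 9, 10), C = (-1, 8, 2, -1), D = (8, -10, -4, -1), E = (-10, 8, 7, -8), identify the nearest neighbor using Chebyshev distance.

Distances: d(A) = 17, d(B) = 13, d(C) = 18, d(D) = 15, d(E) = 18. Nearest: B = (-10, -2, 9, 10) with distance 13.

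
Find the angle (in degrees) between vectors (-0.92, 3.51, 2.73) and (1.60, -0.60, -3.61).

With u = (-0.92, 3.51, 2.73), v = (1.60, -0.60, -3.61):
u·v = (-0.92)·1.6 + 3.51·(-0.6) + 2.73·(-3.61) = (-1.472) + (-2.106) + (-9.8553) = -13.4333.
|u| = √((-0.92)² + 3.51² + 2.73²) = √(0.8464 + 12.3201 + 7.4529) = √20.6194, |v| = √(1.6² + (-0.6)² + (-3.61)²) = √(2.56 + 0.36 + 13.0321) = √15.9521.
cos θ = (u·v)/(|u||v|) = -13.4333/(√20.6194·√15.9521) ≈ -0.740689
θ = arccos(-0.740689) ≈ 137.79°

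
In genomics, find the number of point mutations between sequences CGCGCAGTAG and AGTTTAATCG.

Differing positions: 1, 3, 4, 5, 7, 9. Hamming distance = 6.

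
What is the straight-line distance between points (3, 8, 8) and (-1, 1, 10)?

√(Σ(x_i - y_i)²) = √((3 - (-1))² + (8 - 1)² + (8 - 10)²)
= √(4² + 7² + (-2)²) = √(16 + 49 + 4) = √69 ≈ 8.3066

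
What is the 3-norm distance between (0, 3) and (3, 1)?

(Σ|x_i - y_i|^3)^(1/3) = (|0 - 3|^3 + |3 - 1|^3)^(1/3)
= (3^3 + 2^3)^(1/3) = (27 + 8)^(1/3) = (35)^(1/3) ≈ 3.2711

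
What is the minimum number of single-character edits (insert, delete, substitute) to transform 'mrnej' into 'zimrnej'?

Let D[i][j] be the edit distance between the first i characters of 'mrnej' and the first j characters of 'zimrnej', with D[i][0] = i, D[0][j] = j, and D[i][j] = D[i-1][j-1] if the characters match, else 1 + min(D[i-1][j], D[i][j-1], D[i-1][j-1]). Filling the table (rows: prefixes of 'mrnej', columns: prefixes of 'zimrnej'):
     ε  z  i  m  r  n  e  j
  ε  0  1  2  3  4  5  6  7
  m  1  1  2  2  3  4  5  6
  r  2  2  2  3  2  3  4  5
  n  3  3  3  3  3  2  3  4
  e  4  4  4  4  4  3  2  3
  j  5  5  5  5  5  4  3  2
The bottom-right entry gives D[5][7] = 2, so no sequence of fewer than 2 edits works. Backtracking through the table gives one optimal edit sequence (2 edits):
  mrnej → zmrnej (ins z @1)
  zmrnej → zimrnej (ins i @2)
Edit distance = 2.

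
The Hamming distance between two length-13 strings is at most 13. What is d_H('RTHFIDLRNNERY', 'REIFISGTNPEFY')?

Differing positions: 2, 3, 6, 7, 8, 10, 12. Hamming distance = 7. The maximum possible Hamming distance for length-13 strings is 13, so d_H/13 = 7/13 ≈ 0.5385.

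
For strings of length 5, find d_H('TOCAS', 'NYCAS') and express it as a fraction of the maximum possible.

Differing positions: 1, 2. Hamming distance = 2. The maximum possible Hamming distance for length-5 strings is 5, so d_H/5 = 2/5 = 0.4.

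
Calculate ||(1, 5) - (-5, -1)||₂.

√(Σ(x_i - y_i)²) = √((1 - (-5))² + (5 - (-1))²)
= √(6² + 6²) = √(36 + 36) = √72 ≈ 8.4853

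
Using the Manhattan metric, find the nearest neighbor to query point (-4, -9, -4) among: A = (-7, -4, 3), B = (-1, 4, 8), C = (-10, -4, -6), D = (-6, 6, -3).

Distances: d(A) = 15, d(B) = 28, d(C) = 13, d(D) = 18. Nearest: C = (-10, -4, -6) with distance 13.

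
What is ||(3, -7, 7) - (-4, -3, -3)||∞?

max(|x_i - y_i|) = max(|3 - (-4)|, |-7 - (-3)|, |7 - (-3)|) = max(7, 4, 10) = 10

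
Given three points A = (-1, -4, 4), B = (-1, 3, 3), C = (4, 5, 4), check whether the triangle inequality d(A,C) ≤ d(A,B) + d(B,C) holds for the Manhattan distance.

d(A,B) = 0 + 7 + 1 = 8, d(B,C) = 5 + 2 + 1 = 8, d(A,C) = 5 + 9 + 0 = 14.
d(A,C) = 14 ≤ 8 + 8 = 16. Triangle inequality is satisfied.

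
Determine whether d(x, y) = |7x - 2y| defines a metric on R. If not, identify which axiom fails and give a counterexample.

No. d fails symmetry: d(4, 5) = |7·4 - 2·5| = |18| = 18, but d(5, 4) = |7·5 - 2·4| = |27| = 27. Since 18 ≠ 27, d(x,y) ≠ d(y,x) in general.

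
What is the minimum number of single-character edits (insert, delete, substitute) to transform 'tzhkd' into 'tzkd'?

Let D[i][j] be the edit distance between the first i characters of 'tzhkd' and the first j characters of 'tzkd', with D[i][0] = i, D[0][j] = j, and D[i][j] = D[i-1][j-1] if the characters match, else 1 + min(D[i-1][j], D[i][j-1], D[i-1][j-1]). Filling the table (rows: prefixes of 'tzhkd', columns: prefixes of 'tzkd'):
     ε  t  z  k  d
  ε  0  1  2  3  4
  t  1  0  1  2  3
  z  2  1  0  1  2
  h  3  2  1  1  2
  k  4  3  2  1  2
  d  5  4  3  2  1
The bottom-right entry gives D[5][4] = 1, so no sequence of fewer than 1 edit works. Backtracking through the table gives one optimal edit sequence (1 edit):
  tzhkd → tzkd (del h @3)
Edit distance = 1.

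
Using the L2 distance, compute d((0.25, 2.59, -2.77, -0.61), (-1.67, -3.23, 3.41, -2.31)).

(Σ|x_i - y_i|^2)^(1/2) = (|0.25 - (-1.67)|^2 + |2.59 - (-3.23)|^2 + |-2.77 - 3.41|^2 + |-0.61 - (-2.31)|^2)^(1/2)
= (1.92^2 + 5.82^2 + 6.18^2 + 1.7^2)^(1/2) = (3.6864 + 33.8724 + 38.1924 + 2.89)^(1/2) = (78.6412)^(1/2) ≈ 8.868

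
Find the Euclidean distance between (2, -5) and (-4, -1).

√(Σ(x_i - y_i)²) = √((2 - (-4))² + (-5 - (-1))²)
= √(6² + (-4)²) = √(36 + 16) = √52 ≈ 7.2111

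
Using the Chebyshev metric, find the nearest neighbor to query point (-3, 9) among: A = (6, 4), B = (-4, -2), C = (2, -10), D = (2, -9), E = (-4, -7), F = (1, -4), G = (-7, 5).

Distances: d(A) = 9, d(B) = 11, d(C) = 19, d(D) = 18, d(E) = 16, d(F) = 13, d(G) = 4. Nearest: G = (-7, 5) with distance 4.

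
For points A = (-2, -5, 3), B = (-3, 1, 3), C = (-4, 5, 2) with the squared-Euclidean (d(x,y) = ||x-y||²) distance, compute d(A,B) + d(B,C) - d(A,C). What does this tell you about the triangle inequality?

d(A,B) = 1² + 6² + 0² = 37, d(B,C) = 1² + 4² + 1² = 18, d(A,C) = 2² + 10² + 1² = 105.
d(A,B) + d(B,C) - d(A,C) = 37 + 18 - 105 = 55 - 105 = -50. This is < 0, so the triangle inequality FAILS for these points (squared-Euclidean is not a metric).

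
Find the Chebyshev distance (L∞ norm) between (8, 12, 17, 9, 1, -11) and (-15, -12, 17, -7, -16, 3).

max(|x_i - y_i|) = max(|8 - (-15)|, |12 - (-12)|, |17 - 17|, |9 - (-7)|, |1 - (-16)|, |-11 - 3|) = max(23, 24, 0, 16, 17, 14) = 24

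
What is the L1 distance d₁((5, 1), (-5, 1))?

Σ|x_i - y_i| = |5 - (-5)| + |1 - 1| = 10 + 0 = 10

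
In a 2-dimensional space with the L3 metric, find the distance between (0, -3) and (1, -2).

(Σ|x_i - y_i|^3)^(1/3) = (|0 - 1|^3 + |-3 - (-2)|^3)^(1/3)
= (1^3 + 1^3)^(1/3) = (1 + 1)^(1/3) = (2)^(1/3) ≈ 1.2599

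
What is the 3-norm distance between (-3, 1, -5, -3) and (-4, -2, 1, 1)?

(Σ|x_i - y_i|^3)^(1/3) = (|-3 - (-4)|^3 + |1 - (-2)|^3 + |-5 - 1|^3 + |-3 - 1|^3)^(1/3)
= (1^3 + 3^3 + 6^3 + 4^3)^(1/3) = (1 + 27 + 216 + 64)^(1/3) = (308)^(1/3) ≈ 6.7533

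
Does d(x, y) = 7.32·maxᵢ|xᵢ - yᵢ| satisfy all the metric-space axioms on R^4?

Yes. The L∞ (Chebyshev) norm induces a metric on R^4, and multiplying a metric by a positive constant 7.32 > 0 preserves all four axioms: non-negativity (7.32·||x-y|| ≥ 0), identity (7.32·||x-y|| = 0 ⟺ ||x-y|| = 0 ⟺ x = y), symmetry (||x-y|| = ||y-x||), and the triangle inequality (7.32·||x-z|| ≤ 7.32·||x-y|| + 7.32·||y-z||). So d is a metric.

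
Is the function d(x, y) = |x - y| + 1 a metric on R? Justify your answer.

No. d fails identity of indiscernibles (specifically d(x,x) = 0): d(-4, -4) = |-4 - (-4)| + 1 = 0 + 1 = 1 ≠ 0.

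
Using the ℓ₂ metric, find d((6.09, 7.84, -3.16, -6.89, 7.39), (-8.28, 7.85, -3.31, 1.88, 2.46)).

√(Σ(x_i - y_i)²) = √((6.09 - (-8.28))² + (7.84 - 7.85)² + (-3.16 - (-3.31))² + (-6.89 - 1.88)² + (7.39 - 2.46)²)
= √(14.37² + (-0.01)² + 0.15² + (-8.77)² + 4.93²) = √(206.4969 + 0.0001 + 0.0225 + 76.9129 + 24.3049) = √307.7373 ≈ 17.5424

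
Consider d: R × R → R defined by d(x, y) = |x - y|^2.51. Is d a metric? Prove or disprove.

No. d(x,y) = |x-y|^2.51 fails the triangle inequality since p = 2.51 > 1. Counterexample: x = 1, y = 4, z = 9. d(x,z) = |1 - 9|^2.51 = 8^2.51 ≈ 184.8229, but d(x,y) + d(y,z) = 3^2.51 + 5^2.51 ≈ 15.7607 + 56.8087 = 72.5694. Since 184.8229 > 72.5694, the triangle inequality is violated.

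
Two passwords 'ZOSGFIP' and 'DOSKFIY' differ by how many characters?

Differing positions: 1, 4, 7. Hamming distance = 3.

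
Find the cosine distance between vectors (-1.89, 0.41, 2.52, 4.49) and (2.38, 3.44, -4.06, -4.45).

With u = (-1.89, 0.41, 2.52, 4.49), v = (2.38, 3.44, -4.06, -4.45):
u·v = (-1.89)·2.38 + 0.41·3.44 + 2.52·(-4.06) + 4.49·(-4.45) = (-4.4982) + 1.4104 + (-10.2312) + (-19.9805) = -33.2995.
|u| = √((-1.89)² + 0.41² + 2.52² + 4.49²) = √(3.5721 + 0.1681 + 6.3504 + 20.1601) = √30.2507, |v| = √(2.38² + 3.44² + (-4.06)² + (-4.45)²) = √(5.6644 + 11.8336 + 16.4836 + 19.8025) = √53.7841.
cos θ = (u·v)/(|u||v|) = -33.2995/(√30.2507·√53.7841) ≈ -0.8255
Cosine distance = 1 - cos θ ≈ 1 - (-0.8255) = 1.8255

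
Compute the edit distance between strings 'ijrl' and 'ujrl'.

Let D[i][j] be the edit distance between the first i characters of 'ijrl' and the first j characters of 'ujrl', with D[i][0] = i, D[0][j] = j, and D[i][j] = D[i-1][j-1] if the characters match, else 1 + min(D[i-1][j], D[i][j-1], D[i-1][j-1]). Filling the table (rows: prefixes of 'ijrl', columns: prefixes of 'ujrl'):
     ε  u  j  r  l
  ε  0  1  2  3  4
  i  1  1  2  3  4
  j  2  2  1  2  3
  r  3  3  2  1  2
  l  4  4  3  2  1
The bottom-right entry gives D[4][4] = 1, so no sequence of fewer than 1 edit works. Backtracking through the table gives one optimal edit sequence (1 edit):
  ijrl → ujrl (sub i→u @1)
Edit distance = 1.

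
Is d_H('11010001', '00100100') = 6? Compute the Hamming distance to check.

Differing positions: 1, 2, 3, 4, 6, 8. Hamming distance = 6, so the claim is true.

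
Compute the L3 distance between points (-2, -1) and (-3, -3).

(Σ|x_i - y_i|^3)^(1/3) = (|-2 - (-3)|^3 + |-1 - (-3)|^3)^(1/3)
= (1^3 + 2^3)^(1/3) = (1 + 8)^(1/3) = (9)^(1/3) ≈ 2.0801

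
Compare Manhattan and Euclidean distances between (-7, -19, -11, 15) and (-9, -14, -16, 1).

L1 = |-7 - (-9)| + |-19 - (-14)| + |-11 - (-16)| + |15 - 1| = 2 + 5 + 5 + 14 = 26
L2 = √(2² + 5² + 5² + 14²) = √250 ≈ 15.8114
L1 ≥ L2 always (equality iff movement is along one axis); L1 > L2 here.
Ratio L1/L2 = 26/√250 ≈ 1.6444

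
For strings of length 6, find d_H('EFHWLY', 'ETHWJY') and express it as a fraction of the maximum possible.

Differing positions: 2, 5. Hamming distance = 2. The maximum possible Hamming distance for length-6 strings is 6, so d_H/6 = 2/6 ≈ 0.3333.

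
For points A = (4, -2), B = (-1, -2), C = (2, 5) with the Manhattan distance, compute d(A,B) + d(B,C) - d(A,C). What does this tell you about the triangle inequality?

d(A,B) = 5 + 0 = 5, d(B,C) = 3 + 7 = 10, d(A,C) = 2 + 7 = 9.
d(A,B) + d(B,C) - d(A,C) = 5 + 10 - 9 = 15 - 9 = 6. This is ≥ 0, so the triangle inequality holds for these points.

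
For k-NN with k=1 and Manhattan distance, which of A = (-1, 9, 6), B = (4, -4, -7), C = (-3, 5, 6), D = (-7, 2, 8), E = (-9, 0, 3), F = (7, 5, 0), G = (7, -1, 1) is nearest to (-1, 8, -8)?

Distances: d(A) = 15, d(B) = 18, d(C) = 19, d(D) = 28, d(E) = 27, d(F) = 19, d(G) = 26. Nearest: A = (-1, 9, 6) with distance 15.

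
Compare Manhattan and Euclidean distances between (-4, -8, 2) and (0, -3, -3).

L1 = |-4 - 0| + |-8 - (-3)| + |2 - (-3)| = 4 + 5 + 5 = 14
L2 = √(4² + 5² + 5²) = √66 ≈ 8.124
L1 ≥ L2 always (equality iff movement is along one axis); L1 > L2 here.
Ratio L1/L2 = 14/√66 ≈ 1.7233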